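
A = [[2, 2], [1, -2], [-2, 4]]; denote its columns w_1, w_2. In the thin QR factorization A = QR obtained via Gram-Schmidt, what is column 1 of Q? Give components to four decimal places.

w_1 = (2, 1, -2); ‖w_1‖ = 3.0000, so e_1 = (0.6667, 0.3333, -0.6667).

e_1 = (0.6667, 0.3333, -0.6667)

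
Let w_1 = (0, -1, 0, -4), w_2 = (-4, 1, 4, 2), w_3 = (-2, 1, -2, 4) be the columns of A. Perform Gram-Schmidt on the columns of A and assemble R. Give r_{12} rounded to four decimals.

r_{12} = -2.1828

w_1 = (0, -1, 0, -4); ‖w_1‖ = 4.1231, so e_1 = (0.0000, -0.2425, 0.0000, -0.9701).
r_{12} = e_1·w_2 = -2.1828.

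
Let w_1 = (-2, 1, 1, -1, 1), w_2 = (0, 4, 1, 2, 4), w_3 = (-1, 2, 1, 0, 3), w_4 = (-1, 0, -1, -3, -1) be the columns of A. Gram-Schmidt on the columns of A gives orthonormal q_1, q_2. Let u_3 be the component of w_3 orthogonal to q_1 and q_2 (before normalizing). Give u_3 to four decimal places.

u_3 = (0.2065, -0.4170, -0.0567, -0.3036, 0.5830)

q_1 = w_1/‖w_1‖ = (-2, 1, 1, -1, 1)/2.8284 = (-0.7071, 0.3536, 0.3536, -0.3536, 0.3536).
r_{12} = q_1·w_2 = 2.4749.
u_2 = w_2 − 2.4749·q_1 = (1.7500, 3.1250, 0.1250, 2.8750, 3.1250).
‖u_2‖ = 5.5565, so q_2 = (0.3149, 0.5624, 0.0225, 0.5174, 0.5624).
r_{13} = q_1·w_3 = 2.8284; r_{23} = q_2·w_3 = 2.5196.
u_3 = w_3 − 2.8284·q_1 − 2.5196·q_2 = (0.2065, -0.4170, -0.0567, -0.3036, 0.5830).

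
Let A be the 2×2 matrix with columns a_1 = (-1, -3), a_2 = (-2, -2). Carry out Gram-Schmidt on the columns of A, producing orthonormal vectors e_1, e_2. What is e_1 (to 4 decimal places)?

e_1 = (-0.3162, -0.9487)

a_1 = (-1, -3); ‖a_1‖ = 3.1623, so e_1 = (-0.3162, -0.9487).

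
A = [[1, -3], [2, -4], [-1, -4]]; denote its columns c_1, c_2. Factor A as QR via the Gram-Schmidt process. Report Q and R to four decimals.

Q = [[0.4082, -0.3200], [0.8165, -0.2909], [-0.4082, -0.9017]], R = [[2.4495, -2.8577], [0.0000, 5.7300]]

c_1 = (1, 2, -1); ‖c_1‖ = 2.4495, so q_1 = (0.4082, 0.8165, -0.4082).
q_1·c_2 = 0.4082·(-3) + 0.8165·(-4) + (-0.4082)·(-4) = -2.8577.
u_2 = c_2 + 2.8577·q_1 = (-1.8333, -1.6667, -5.1667).
‖u_2‖ = 5.7300, so q_2 = (-0.3200, -0.2909, -0.9017).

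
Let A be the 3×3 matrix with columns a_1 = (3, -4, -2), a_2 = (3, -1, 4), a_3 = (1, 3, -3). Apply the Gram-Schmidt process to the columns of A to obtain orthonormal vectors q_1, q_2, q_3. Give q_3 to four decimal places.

q_1 = a_1/‖a_1‖ = (3, -4, -2)/5.3852 = (0.5571, -0.7428, -0.3714).
r_{12} = q_1·a_2 = 0.9285.
u_2 = a_2 − 0.9285·q_1 = (2.4828, -0.3103, 4.3448).
‖u_2‖ = 5.0138, so q_2 = (0.4952, -0.0619, 0.8666).
r_{13} = q_1·a_3 = -0.5571; r_{23} = q_2·a_3 = -2.2902.
u_3 = a_3 + 0.5571·q_1 + 2.2902·q_2 = (2.4444, 2.4444, -1.2222).
‖u_3‖ = 3.6667, so q_3 = (0.6667, 0.6667, -0.3333).

q_3 = (0.6667, 0.6667, -0.3333)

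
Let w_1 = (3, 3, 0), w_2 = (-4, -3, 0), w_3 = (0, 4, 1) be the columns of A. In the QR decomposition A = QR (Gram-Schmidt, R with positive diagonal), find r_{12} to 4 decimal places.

r_{12} = -4.9497

w_1 = (3, 3, 0); ‖w_1‖ = 4.2426, so q_1 = (0.7071, 0.7071, 0.0000).
r_{12} = q_1·w_2 = -4.9497.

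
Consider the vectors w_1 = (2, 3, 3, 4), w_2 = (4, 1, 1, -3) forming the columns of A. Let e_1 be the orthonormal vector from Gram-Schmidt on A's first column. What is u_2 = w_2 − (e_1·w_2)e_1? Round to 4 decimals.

w_1 = (2, 3, 3, 4); ‖w_1‖ = 6.1644, so e_1 = (0.3244, 0.4867, 0.4867, 0.6489).
e_1·w_2 = 0.3244·4 + 0.4867·1 + 0.4867·1 + 0.6489·(-3) = 0.3244.
u_2 = w_2 − 0.3244·e_1 = (3.8947, 0.8421, 0.8421, -3.2105).

u_2 = (3.8947, 0.8421, 0.8421, -3.2105)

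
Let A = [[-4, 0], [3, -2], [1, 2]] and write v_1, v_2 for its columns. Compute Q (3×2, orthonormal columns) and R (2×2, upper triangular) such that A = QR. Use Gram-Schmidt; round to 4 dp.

v_1 = (-4, 3, 1); ‖v_1‖ = 5.0990, so q_1 = (-0.7845, 0.5883, 0.1961).
q_1·v_2 = (-0.7845)·0 + 0.5883·(-2) + 0.1961·2 = -0.7845.
u_2 = v_2 + 0.7845·q_1 = (-0.6154, -1.5385, 2.1538).
‖u_2‖ = 2.7175, so q_2 = (-0.2265, -0.5661, 0.7926).

Q = [[-0.7845, -0.2265], [0.5883, -0.5661], [0.1961, 0.7926]], R = [[5.0990, -0.7845], [0.0000, 2.7175]]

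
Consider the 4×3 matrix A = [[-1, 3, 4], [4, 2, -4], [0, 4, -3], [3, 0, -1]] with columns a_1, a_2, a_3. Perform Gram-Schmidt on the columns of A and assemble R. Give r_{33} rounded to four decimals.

r_{33} = 4.6041

q_1 = a_1/‖a_1‖ = (-1, 4, 0, 3)/5.0990 = (-0.1961, 0.7845, 0.0000, 0.5883).
r_{12} = q_1·a_2 = 0.9806.
u_2 = a_2 − 0.9806·q_1 = (3.1923, 1.2308, 4.0000, -0.5769).
‖u_2‖ = 5.2951, so q_2 = (0.6029, 0.2324, 0.7554, -0.1090).
r_{13} = q_1·a_3 = -4.5107; r_{23} = q_2·a_3 = -0.6755.
u_3 = a_3 + 4.5107·q_1 + 0.6755·q_2 = (3.5226, -0.3045, -2.4897, 1.5802).
r_{33} = ‖u_3‖ = 4.6041.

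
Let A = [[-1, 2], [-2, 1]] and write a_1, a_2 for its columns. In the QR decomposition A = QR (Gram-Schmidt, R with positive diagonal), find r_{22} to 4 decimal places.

a_1 = (-1, -2); ‖a_1‖ = 2.2361, so q_1 = (-0.4472, -0.8944).
q_1·a_2 = (-0.4472)·2 + (-0.8944)·1 = -1.7889.
u_2 = a_2 + 1.7889·q_1 = (1.2000, -0.6000).
r_{22} = ‖u_2‖ = 1.3416.

r_{22} = 1.3416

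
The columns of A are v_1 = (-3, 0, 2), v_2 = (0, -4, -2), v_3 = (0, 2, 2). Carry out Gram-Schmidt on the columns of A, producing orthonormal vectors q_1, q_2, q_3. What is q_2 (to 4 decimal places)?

q_2 = (-0.2131, -0.9233, -0.3196)

v_1 = (-3, 0, 2); ‖v_1‖ = 3.6056, so q_1 = (-0.8321, 0.0000, 0.5547).
q_1·v_2 = (-0.8321)·0 + 0.0000·(-4) + 0.5547·(-2) = -1.1094.
u_2 = v_2 + 1.1094·q_1 = (-0.9231, -4.0000, -1.3846).
‖u_2‖ = 4.3323, so q_2 = (-0.2131, -0.9233, -0.3196).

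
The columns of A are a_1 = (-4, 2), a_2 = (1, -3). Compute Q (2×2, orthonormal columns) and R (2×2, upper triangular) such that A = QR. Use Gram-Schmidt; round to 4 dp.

a_1 = (-4, 2); ‖a_1‖ = 4.4721, so e_1 = (-0.8944, 0.4472).
e_1·a_2 = (-0.8944)·1 + 0.4472·(-3) = -2.2361.
u_2 = a_2 + 2.2361·e_1 = (-1.0000, -2.0000).
‖u_2‖ = 2.2361, so e_2 = (-0.4472, -0.8944).

Q = [[-0.8944, -0.4472], [0.4472, -0.8944]], R = [[4.4721, -2.2361], [0.0000, 2.2361]]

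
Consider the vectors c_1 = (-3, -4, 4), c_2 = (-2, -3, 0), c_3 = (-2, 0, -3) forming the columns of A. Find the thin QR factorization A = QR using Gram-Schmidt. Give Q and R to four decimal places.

Q = [[-0.4685, -0.3025, -0.8301], [-0.6247, -0.5509, 0.5534], [0.6247, -0.7778, -0.0692]], R = [[6.4031, 2.8111, -0.9370], [0.0000, 2.2578, 2.9384], [0.0000, 0.0000, 1.8676]]

c_1 = (-3, -4, 4); ‖c_1‖ = 6.4031, so q_1 = (-0.4685, -0.6247, 0.6247).
q_1·c_2 = (-0.4685)·(-2) + (-0.6247)·(-3) + 0.6247·0 = 2.8111.
u_2 = c_2 − 2.8111·q_1 = (-0.6829, -1.2439, -1.7561).
‖u_2‖ = 2.2578, so q_2 = (-0.3025, -0.5509, -0.7778).
q_1·c_3 = (-0.4685)·(-2) + (-0.6247)·0 + 0.6247·(-3) = -0.9370; q_2·c_3 = (-0.3025)·(-2) + (-0.5509)·0 + (-0.7778)·(-3) = 2.9384.
u_3 = c_3 + 0.9370·q_1 − 2.9384·q_2 = (-1.5502, 1.0335, -0.1292).
‖u_3‖ = 1.8676, so q_3 = (-0.8301, 0.5534, -0.0692).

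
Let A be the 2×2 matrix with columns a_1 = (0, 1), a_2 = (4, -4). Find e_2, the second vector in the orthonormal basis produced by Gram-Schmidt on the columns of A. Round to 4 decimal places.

e_1 = a_1/‖a_1‖ = (0, 1)/1.0000 = (0.0000, 1.0000).
r_{12} = e_1·a_2 = -4.0000.
u_2 = a_2 + 4.0000·e_1 = (4.0000, 0.0000).
‖u_2‖ = 4.0000, so e_2 = (1.0000, 0.0000).

e_2 = (1.0000, 0.0000)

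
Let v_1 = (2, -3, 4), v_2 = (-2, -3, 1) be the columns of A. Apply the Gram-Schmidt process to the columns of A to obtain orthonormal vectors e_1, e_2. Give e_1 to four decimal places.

e_1 = v_1/‖v_1‖ = (2, -3, 4)/5.3852 = (0.3714, -0.5571, 0.7428).

e_1 = (0.3714, -0.5571, 0.7428)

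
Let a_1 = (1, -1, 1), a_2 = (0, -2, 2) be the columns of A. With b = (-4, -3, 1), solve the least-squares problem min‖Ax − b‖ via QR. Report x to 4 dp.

x = (-4.0000, 3.0000)

q_1 = a_1/‖a_1‖ = (1, -1, 1)/1.7321 = (0.5774, -0.5774, 0.5774).
r_{12} = q_1·a_2 = 2.3094.
u_2 = a_2 − 2.3094·q_1 = (-1.3333, -0.6667, 0.6667).
‖u_2‖ = 1.6330, so q_2 = (-0.8165, -0.4082, 0.4082).
Qᵀb = (0.0000, 4.8990).
Back-substitute: x_2 = 4.8990/1.6330 = 3.0000.
x_1 = (0.0000 − 2.3094·3.0000)/1.7321 = -4.0000.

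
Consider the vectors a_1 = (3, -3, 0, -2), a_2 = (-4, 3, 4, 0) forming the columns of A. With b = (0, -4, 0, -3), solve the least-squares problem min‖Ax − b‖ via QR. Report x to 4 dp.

a_1 = (3, -3, 0, -2); ‖a_1‖ = 4.6904, so e_1 = (0.6396, -0.6396, 0.0000, -0.4264).
e_1·a_2 = 0.6396·(-4) + (-0.6396)·3 + 0.0000·4 + (-0.4264)·0 = -4.4772.
u_2 = a_2 + 4.4772·e_1 = (-1.1364, 0.1364, 4.0000, -1.9091).
‖u_2‖ = 4.5776, so e_2 = (-0.2482, 0.0298, 0.8738, -0.4170).
Qᵀb = (3.8376, 1.1320).
Back-substitute: x_2 = 1.1320/4.5776 = 0.2473.
x_1 = (3.8376 + 4.4772·0.2473)/4.6904 = 1.0542.

x = (1.0542, 0.2473)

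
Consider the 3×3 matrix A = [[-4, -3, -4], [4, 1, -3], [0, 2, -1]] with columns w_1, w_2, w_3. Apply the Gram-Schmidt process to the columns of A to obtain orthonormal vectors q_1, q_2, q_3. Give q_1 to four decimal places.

w_1 = (-4, 4, 0); ‖w_1‖ = 5.6569, so q_1 = (-0.7071, 0.7071, 0.0000).

q_1 = (-0.7071, 0.7071, 0.0000)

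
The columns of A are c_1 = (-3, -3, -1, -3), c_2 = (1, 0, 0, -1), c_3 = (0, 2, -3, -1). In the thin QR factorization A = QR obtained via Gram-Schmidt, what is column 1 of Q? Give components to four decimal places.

c_1 = (-3, -3, -1, -3); ‖c_1‖ = 5.2915, so e_1 = (-0.5669, -0.5669, -0.1890, -0.5669).

e_1 = (-0.5669, -0.5669, -0.1890, -0.5669)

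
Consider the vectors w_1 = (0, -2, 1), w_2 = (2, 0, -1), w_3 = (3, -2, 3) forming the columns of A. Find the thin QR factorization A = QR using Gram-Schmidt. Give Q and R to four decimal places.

Q = [[0.0000, 0.9129, 0.4082], [-0.8944, -0.1826, 0.4082], [0.4472, -0.3651, 0.8165]], R = [[2.2361, -0.4472, 3.1305], [0.0000, 2.1909, 2.0083], [0.0000, 0.0000, 2.8577]]

w_1 = (0, -2, 1); ‖w_1‖ = 2.2361, so e_1 = (0.0000, -0.8944, 0.4472).
e_1·w_2 = 0.0000·2 + (-0.8944)·0 + 0.4472·(-1) = -0.4472.
u_2 = w_2 + 0.4472·e_1 = (2.0000, -0.4000, -0.8000).
‖u_2‖ = 2.1909, so e_2 = (0.9129, -0.1826, -0.3651).
e_1·w_3 = 0.0000·3 + (-0.8944)·(-2) + 0.4472·3 = 3.1305; e_2·w_3 = 0.9129·3 + (-0.1826)·(-2) + (-0.3651)·3 = 2.0083.
u_3 = w_3 − 3.1305·e_1 − 2.0083·e_2 = (1.1667, 1.1667, 2.3333).
‖u_3‖ = 2.8577, so e_3 = (0.4082, 0.4082, 0.8165).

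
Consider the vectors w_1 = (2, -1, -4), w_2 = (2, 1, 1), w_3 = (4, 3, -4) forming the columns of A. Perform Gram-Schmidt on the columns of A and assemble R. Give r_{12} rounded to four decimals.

r_{12} = -0.2182

w_1 = (2, -1, -4); ‖w_1‖ = 4.5826, so q_1 = (0.4364, -0.2182, -0.8729).
r_{12} = q_1·w_2 = -0.2182.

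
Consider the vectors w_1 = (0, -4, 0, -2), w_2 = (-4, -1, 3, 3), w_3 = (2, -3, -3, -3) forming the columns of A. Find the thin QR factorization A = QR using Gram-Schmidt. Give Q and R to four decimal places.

w_1 = (0, -4, 0, -2); ‖w_1‖ = 4.4721, so e_1 = (0.0000, -0.8944, 0.0000, -0.4472).
e_1·w_2 = 0.0000·(-4) + (-0.8944)·(-1) + 0.0000·3 + (-0.4472)·3 = -0.4472.
u_2 = w_2 + 0.4472·e_1 = (-4.0000, -1.4000, 3.0000, 2.8000).
‖u_2‖ = 5.8992, so e_2 = (-0.6781, -0.2373, 0.5085, 0.4746).
e_1·w_3 = 0.0000·2 + (-0.8944)·(-3) + 0.0000·(-3) + (-0.4472)·(-3) = 4.0249; e_2·w_3 = (-0.6781)·2 + (-0.2373)·(-3) + 0.5085·(-3) + 0.4746·(-3) = -3.5937.
u_3 = w_3 − 4.0249·e_1 + 3.5937·e_2 = (-0.4368, -0.2529, -1.1724, 0.5057).
‖u_3‖ = 1.3730, so e_3 = (-0.3181, -0.1842, -0.8539, 0.3684).

Q = [[0.0000, -0.6781, -0.3181], [-0.8944, -0.2373, -0.1842], [0.0000, 0.5085, -0.8539], [-0.4472, 0.4746, 0.3684]], R = [[4.4721, -0.4472, 4.0249], [0.0000, 5.8992, -3.5937], [0.0000, 0.0000, 1.3730]]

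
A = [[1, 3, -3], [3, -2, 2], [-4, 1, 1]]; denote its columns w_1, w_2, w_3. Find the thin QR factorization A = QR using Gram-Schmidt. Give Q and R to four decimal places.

Q = [[0.1961, 0.9392, 0.2817], [0.5883, -0.3425, 0.7325], [-0.7845, -0.0221, 0.6198]], R = [[5.0990, -1.3728, -0.1961], [0.0000, 3.4807, -3.5249], [0.0000, 0.0000, 1.2396]]

w_1 = (1, 3, -4); ‖w_1‖ = 5.0990, so e_1 = (0.1961, 0.5883, -0.7845).
e_1·w_2 = 0.1961·3 + 0.5883·(-2) + (-0.7845)·1 = -1.3728.
u_2 = w_2 + 1.3728·e_1 = (3.2692, -1.1923, -0.0769).
‖u_2‖ = 3.4807, so e_2 = (0.9392, -0.3425, -0.0221).
e_1·w_3 = 0.1961·(-3) + 0.5883·2 + (-0.7845)·1 = -0.1961; e_2·w_3 = 0.9392·(-3) + (-0.3425)·2 + (-0.0221)·1 = -3.5249.
u_3 = w_3 + 0.1961·e_1 + 3.5249·e_2 = (0.3492, 0.9079, 0.7683).
‖u_3‖ = 1.2396, so e_3 = (0.2817, 0.7325, 0.6198).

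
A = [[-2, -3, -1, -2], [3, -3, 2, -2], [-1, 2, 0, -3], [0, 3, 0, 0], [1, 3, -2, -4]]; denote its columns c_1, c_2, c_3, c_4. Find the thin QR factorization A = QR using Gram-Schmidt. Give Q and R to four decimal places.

Q = [[-0.5164, -0.5182, -0.3946, -0.3810], [0.7746, -0.4125, 0.1189, -0.4327], [-0.2582, 0.2961, 0.3545, -0.7786], [0.0000, 0.4759, 0.2795, -0.0524], [0.2582, 0.4971, -0.7915, -0.2423]], R = [[3.8730, -0.5164, 1.5492, -0.7746], [0.0000, 6.3034, -1.3009, -1.0153], [0.0000, 0.0000, 2.2153, 2.6539], [0.0000, 0.0000, 0.0000, 4.9322]]

e_1 = c_1/‖c_1‖ = (-2, 3, -1, 0, 1)/3.8730 = (-0.5164, 0.7746, -0.2582, 0.0000, 0.2582).
r_{12} = e_1·c_2 = -0.5164.
u_2 = c_2 + 0.5164·e_1 = (-3.2667, -2.6000, 1.8667, 3.0000, 3.1333).
‖u_2‖ = 6.3034, so e_2 = (-0.5182, -0.4125, 0.2961, 0.4759, 0.4971).
r_{13} = e_1·c_3 = 1.5492; r_{23} = e_2·c_3 = -1.3009.
u_3 = c_3 − 1.5492·e_1 + 1.3009·e_2 = (-0.8742, 0.2634, 0.7852, 0.6191, -1.7534).
‖u_3‖ = 2.2153, so e_3 = (-0.3946, 0.1189, 0.3545, 0.2795, -0.7915).
r_{14} = e_1·c_4 = -0.7746; r_{24} = e_2·c_4 = -1.0153; r_{34} = e_3·c_4 = 2.6539.
u_4 = c_4 + 0.7746·e_1 + 1.0153·e_2 − 2.6539·e_3 = (-1.8790, -2.1344, -3.8400, -0.2585, -1.1949).
‖u_4‖ = 4.9322, so e_4 = (-0.3810, -0.4327, -0.7786, -0.0524, -0.2423).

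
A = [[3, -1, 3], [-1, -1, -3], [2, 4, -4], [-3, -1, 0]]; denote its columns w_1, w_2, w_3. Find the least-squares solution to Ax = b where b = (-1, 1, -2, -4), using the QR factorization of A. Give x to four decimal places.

e_1 = w_1/‖w_1‖ = (3, -1, 2, -3)/4.7958 = (0.6255, -0.2085, 0.4170, -0.6255).
r_{12} = e_1·w_2 = 1.8766.
u_2 = w_2 − 1.8766·e_1 = (-2.1739, -0.6087, 3.2174, 0.1739).
‖u_2‖ = 3.9342, so e_2 = (-0.5526, -0.1547, 0.8178, 0.0442).
r_{13} = e_1·w_3 = 0.8341; r_{23} = e_2·w_3 = -4.4647.
u_3 = w_3 − 0.8341·e_1 + 4.4647·e_2 = (0.0112, -3.5169, -0.6966, 0.7191).
‖u_3‖ = 3.6566, so e_3 = (0.0031, -0.9618, -0.1905, 0.1967).
Qᵀb = (0.8341, -1.4146, -1.3705).
Back-substitute: x_3 = -1.3705/3.6566 = -0.3748.
x_2 = (-1.4146 + 4.4647·(-0.3748))/3.9342 = -0.7849.
x_1 = (0.8341 − 1.8766·(-0.7849) − 0.8341·(-0.3748))/4.7958 = 0.5462.

x = (0.5462, -0.7849, -0.3748)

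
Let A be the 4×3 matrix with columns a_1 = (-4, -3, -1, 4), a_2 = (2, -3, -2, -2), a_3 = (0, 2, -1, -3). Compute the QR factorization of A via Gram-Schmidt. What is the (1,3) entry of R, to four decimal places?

r_{13} = -2.6232

a_1 = (-4, -3, -1, 4); ‖a_1‖ = 6.4807, so e_1 = (-0.6172, -0.4629, -0.1543, 0.6172).
r_{13} = e_1·a_3 = -2.6232.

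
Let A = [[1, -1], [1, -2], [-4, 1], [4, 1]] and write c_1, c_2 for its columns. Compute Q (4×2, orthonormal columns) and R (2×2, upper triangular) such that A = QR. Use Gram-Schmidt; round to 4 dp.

Q = [[0.1715, -0.3513], [0.1715, -0.7366], [-0.6860, 0.2493], [0.6860, 0.5213]], R = [[5.8310, -0.5145], [0.0000, 2.5952]]

c_1 = (1, 1, -4, 4); ‖c_1‖ = 5.8310, so q_1 = (0.1715, 0.1715, -0.6860, 0.6860).
q_1·c_2 = 0.1715·(-1) + 0.1715·(-2) + (-0.6860)·1 + 0.6860·1 = -0.5145.
u_2 = c_2 + 0.5145·q_1 = (-0.9118, -1.9118, 0.6471, 1.3529).
‖u_2‖ = 2.5952, so q_2 = (-0.3513, -0.7366, 0.2493, 0.5213).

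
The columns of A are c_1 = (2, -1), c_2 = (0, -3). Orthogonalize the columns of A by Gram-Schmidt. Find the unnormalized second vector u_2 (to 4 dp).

c_1 = (2, -1); ‖c_1‖ = 2.2361, so e_1 = (0.8944, -0.4472).
e_1·c_2 = 0.8944·0 + (-0.4472)·(-3) = 1.3416.
u_2 = c_2 − 1.3416·e_1 = (-1.2000, -2.4000).

u_2 = (-1.2000, -2.4000)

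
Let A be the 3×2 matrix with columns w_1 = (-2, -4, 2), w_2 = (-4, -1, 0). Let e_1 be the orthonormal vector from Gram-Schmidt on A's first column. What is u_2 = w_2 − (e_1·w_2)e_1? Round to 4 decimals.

u_2 = (-3.0000, 1.0000, -1.0000)

w_1 = (-2, -4, 2); ‖w_1‖ = 4.8990, so e_1 = (-0.4082, -0.8165, 0.4082).
e_1·w_2 = (-0.4082)·(-4) + (-0.8165)·(-1) + 0.4082·0 = 2.4495.
u_2 = w_2 − 2.4495·e_1 = (-3.0000, 1.0000, -1.0000).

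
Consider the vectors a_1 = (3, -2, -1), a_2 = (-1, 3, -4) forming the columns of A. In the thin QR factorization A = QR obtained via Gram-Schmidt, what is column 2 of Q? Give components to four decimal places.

e_1 = a_1/‖a_1‖ = (3, -2, -1)/3.7417 = (0.8018, -0.5345, -0.2673).
r_{12} = e_1·a_2 = -1.3363.
u_2 = a_2 + 1.3363·e_1 = (0.0714, 2.2857, -4.3571).
‖u_2‖ = 4.9208, so e_2 = (0.0145, 0.4645, -0.8855).

e_2 = (0.0145, 0.4645, -0.8855)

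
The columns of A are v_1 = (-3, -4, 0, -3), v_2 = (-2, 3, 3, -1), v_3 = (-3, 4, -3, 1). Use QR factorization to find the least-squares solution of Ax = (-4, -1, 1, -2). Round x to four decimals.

e_1 = v_1/‖v_1‖ = (-3, -4, 0, -3)/5.8310 = (-0.5145, -0.6860, 0.0000, -0.5145).
r_{12} = e_1·v_2 = -0.5145.
u_2 = v_2 + 0.5145·e_1 = (-2.2647, 2.6471, 3.0000, -1.2647).
‖u_2‖ = 4.7682, so e_2 = (-0.4750, 0.5552, 0.6292, -0.2652).
r_{13} = e_1·v_3 = -1.7150; r_{23} = e_2·v_3 = 1.4927.
u_3 = v_3 + 1.7150·e_1 − 1.4927·e_2 = (-3.1734, 1.9948, -3.9392, 0.5136).
‖u_3‖ = 5.4617, so e_3 = (-0.5810, 0.3652, -0.7212, 0.0940).
Qᵀb = (3.7730, 2.5044, 1.0495).
Back-substitute: x_3 = 1.0495/5.4617 = 0.1922.
x_2 = (2.5044 − 1.4927·0.1922)/4.7682 = 0.4651.
x_1 = (3.7730 + 0.5145·0.4651 + 1.7150·0.1922)/5.8310 = 0.7446.

x = (0.7446, 0.4651, 0.1922)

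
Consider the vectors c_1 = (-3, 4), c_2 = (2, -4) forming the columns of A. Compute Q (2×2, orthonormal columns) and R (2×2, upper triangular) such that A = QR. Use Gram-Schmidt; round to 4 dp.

Q = [[-0.6000, -0.8000], [0.8000, -0.6000]], R = [[5.0000, -4.4000], [0.0000, 0.8000]]

c_1 = (-3, 4); ‖c_1‖ = 5.0000, so q_1 = (-0.6000, 0.8000).
q_1·c_2 = (-0.6000)·2 + 0.8000·(-4) = -4.4000.
u_2 = c_2 + 4.4000·q_1 = (-0.6400, -0.4800).
‖u_2‖ = 0.8000, so q_2 = (-0.8000, -0.6000).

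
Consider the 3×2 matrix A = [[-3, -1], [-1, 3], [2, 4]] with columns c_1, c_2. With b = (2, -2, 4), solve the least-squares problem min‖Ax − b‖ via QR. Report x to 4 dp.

c_1 = (-3, -1, 2); ‖c_1‖ = 3.7417, so e_1 = (-0.8018, -0.2673, 0.5345).
e_1·c_2 = (-0.8018)·(-1) + (-0.2673)·3 + 0.5345·4 = 2.1381.
u_2 = c_2 − 2.1381·e_1 = (0.7143, 3.5714, 2.8571).
‖u_2‖ = 4.6291, so e_2 = (0.1543, 0.7715, 0.6172).
Qᵀb = (1.0690, 1.2344).
Back-substitute: x_2 = 1.2344/4.6291 = 0.2667.
x_1 = (1.0690 − 2.1381·0.2667)/3.7417 = 0.1333.

x = (0.1333, 0.2667)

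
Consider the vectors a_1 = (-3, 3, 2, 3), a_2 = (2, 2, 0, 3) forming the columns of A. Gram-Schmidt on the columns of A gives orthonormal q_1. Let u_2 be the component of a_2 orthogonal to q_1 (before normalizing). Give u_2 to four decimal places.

u_2 = (2.8710, 1.1290, -0.5806, 2.1290)

q_1 = a_1/‖a_1‖ = (-3, 3, 2, 3)/5.5678 = (-0.5388, 0.5388, 0.3592, 0.5388).
r_{12} = q_1·a_2 = 1.6164.
u_2 = a_2 − 1.6164·q_1 = (2.8710, 1.1290, -0.5806, 2.1290).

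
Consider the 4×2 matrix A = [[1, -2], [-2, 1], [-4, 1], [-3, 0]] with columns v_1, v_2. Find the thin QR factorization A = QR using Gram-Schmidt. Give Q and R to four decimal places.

Q = [[0.1826, -0.8815], [-0.3651, 0.2373], [-0.7303, -0.0339], [-0.5477, -0.4068]], R = [[5.4772, -1.4606], [0.0000, 1.9664]]

v_1 = (1, -2, -4, -3); ‖v_1‖ = 5.4772, so e_1 = (0.1826, -0.3651, -0.7303, -0.5477).
e_1·v_2 = 0.1826·(-2) + (-0.3651)·1 + (-0.7303)·1 + (-0.5477)·0 = -1.4606.
u_2 = v_2 + 1.4606·e_1 = (-1.7333, 0.4667, -0.0667, -0.8000).
‖u_2‖ = 1.9664, so e_2 = (-0.8815, 0.2373, -0.0339, -0.4068).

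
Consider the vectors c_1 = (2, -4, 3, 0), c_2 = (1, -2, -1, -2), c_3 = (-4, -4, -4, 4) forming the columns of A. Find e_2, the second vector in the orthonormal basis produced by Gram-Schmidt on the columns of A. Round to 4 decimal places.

e_2 = (0.1794, -0.3589, -0.5981, -0.6938)

c_1 = (2, -4, 3, 0); ‖c_1‖ = 5.3852, so e_1 = (0.3714, -0.7428, 0.5571, 0.0000).
e_1·c_2 = 0.3714·1 + (-0.7428)·(-2) + 0.5571·(-1) + 0.0000·(-2) = 1.2999.
u_2 = c_2 − 1.2999·e_1 = (0.5172, -1.0345, -1.7241, -2.0000).
‖u_2‖ = 2.8828, so e_2 = (0.1794, -0.3589, -0.5981, -0.6938).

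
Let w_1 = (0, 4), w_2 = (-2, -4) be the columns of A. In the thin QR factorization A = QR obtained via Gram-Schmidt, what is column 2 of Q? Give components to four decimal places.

q_2 = (-1.0000, 0.0000)

q_1 = w_1/‖w_1‖ = (0, 4)/4.0000 = (0.0000, 1.0000).
r_{12} = q_1·w_2 = -4.0000.
u_2 = w_2 + 4.0000·q_1 = (-2.0000, 0.0000).
‖u_2‖ = 2.0000, so q_2 = (-1.0000, 0.0000).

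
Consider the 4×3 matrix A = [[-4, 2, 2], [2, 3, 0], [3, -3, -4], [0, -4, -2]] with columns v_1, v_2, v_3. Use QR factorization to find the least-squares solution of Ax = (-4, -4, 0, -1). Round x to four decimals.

x = (1.4400, -1.6400, 2.5900)

e_1 = v_1/‖v_1‖ = (-4, 2, 3, 0)/5.3852 = (-0.7428, 0.3714, 0.5571, 0.0000).
r_{12} = e_1·v_2 = -2.0426.
u_2 = v_2 + 2.0426·e_1 = (0.4828, 3.7586, -1.8621, -4.0000).
‖u_2‖ = 5.8161, so e_2 = (0.0830, 0.6462, -0.3202, -0.6877).
r_{13} = e_1·v_3 = -3.7139; r_{23} = e_2·v_3 = 2.8221.
u_3 = v_3 + 3.7139·e_1 − 2.8221·e_2 = (-0.9929, -0.4444, -1.0275, -0.0591).
‖u_3‖ = 1.4975, so e_3 = (-0.6630, -0.2968, -0.6861, -0.0395).
Qᵀb = (1.4856, -2.2292, 3.8786).
Back-substitute: x_3 = 3.8786/1.4975 = 2.5900.
x_2 = (-2.2292 − 2.8221·2.5900)/5.8161 = -1.6400.
x_1 = (1.4856 + 2.0426·(-1.6400) + 3.7139·2.5900)/5.3852 = 1.4400.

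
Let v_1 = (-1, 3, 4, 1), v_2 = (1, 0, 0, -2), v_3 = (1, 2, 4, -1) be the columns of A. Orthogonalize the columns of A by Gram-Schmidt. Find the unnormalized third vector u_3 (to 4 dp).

v_1 = (-1, 3, 4, 1); ‖v_1‖ = 5.1962, so e_1 = (-0.1925, 0.5774, 0.7698, 0.1925).
e_1·v_2 = (-0.1925)·1 + 0.5774·0 + 0.7698·0 + 0.1925·(-2) = -0.5774.
u_2 = v_2 + 0.5774·e_1 = (0.8889, 0.3333, 0.4444, -1.8889).
‖u_2‖ = 2.1602, so e_2 = (0.4115, 0.1543, 0.2057, -0.8744).
e_1·v_3 = (-0.1925)·1 + 0.5774·2 + 0.7698·4 + 0.1925·(-1) = 3.8490; e_2·v_3 = 0.4115·1 + 0.1543·2 + 0.2057·4 + (-0.8744)·(-1) = 2.4174.
u_3 = v_3 − 3.8490·e_1 − 2.4174·e_2 = (0.7460, -0.5952, 0.5397, 0.3730).

u_3 = (0.7460, -0.5952, 0.5397, 0.3730)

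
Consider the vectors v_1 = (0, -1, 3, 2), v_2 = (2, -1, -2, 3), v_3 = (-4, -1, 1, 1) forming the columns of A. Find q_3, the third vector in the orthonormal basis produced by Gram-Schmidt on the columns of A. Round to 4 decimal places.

v_1 = (0, -1, 3, 2); ‖v_1‖ = 3.7417, so q_1 = (0.0000, -0.2673, 0.8018, 0.5345).
q_1·v_2 = 0.0000·2 + (-0.2673)·(-1) + 0.8018·(-2) + 0.5345·3 = 0.2673.
u_2 = v_2 − 0.2673·q_1 = (2.0000, -0.9286, -2.2143, 2.8571).
‖u_2‖ = 4.2342, so q_2 = (0.4723, -0.2193, -0.5230, 0.6748).
q_1·v_3 = 0.0000·(-4) + (-0.2673)·(-1) + 0.8018·1 + 0.5345·1 = 1.6036; q_2·v_3 = 0.4723·(-4) + (-0.2193)·(-1) + (-0.5230)·1 + 0.6748·1 = -1.5182.
u_3 = v_3 − 1.6036·q_1 + 1.5182·q_2 = (-3.2829, -0.9044, -1.0797, 1.1673).
‖u_3‖ = 3.7581, so q_3 = (-0.8735, -0.2406, -0.2873, 0.3106).

q_3 = (-0.8735, -0.2406, -0.2873, 0.3106)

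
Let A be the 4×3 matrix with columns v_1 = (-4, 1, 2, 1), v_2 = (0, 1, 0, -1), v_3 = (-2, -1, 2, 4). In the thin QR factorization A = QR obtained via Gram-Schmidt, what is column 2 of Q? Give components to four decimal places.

e_2 = (0.0000, 0.7071, 0.0000, -0.7071)

e_1 = v_1/‖v_1‖ = (-4, 1, 2, 1)/4.6904 = (-0.8528, 0.2132, 0.4264, 0.2132).
r_{12} = e_1·v_2 = 0.0000.
u_2 = v_2 + 0.0000·e_1 = (0.0000, 1.0000, 0.0000, -1.0000).
‖u_2‖ = 1.4142, so e_2 = (0.0000, 0.7071, 0.0000, -0.7071).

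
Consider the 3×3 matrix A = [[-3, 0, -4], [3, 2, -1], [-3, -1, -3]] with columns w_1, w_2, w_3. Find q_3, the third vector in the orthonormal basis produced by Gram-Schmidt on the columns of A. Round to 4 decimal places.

w_1 = (-3, 3, -3); ‖w_1‖ = 5.1962, so q_1 = (-0.5774, 0.5774, -0.5774).
q_1·w_2 = (-0.5774)·0 + 0.5774·2 + (-0.5774)·(-1) = 1.7321.
u_2 = w_2 − 1.7321·q_1 = (1.0000, 1.0000, 0.0000).
‖u_2‖ = 1.4142, so q_2 = (0.7071, 0.7071, 0.0000).
q_1·w_3 = (-0.5774)·(-4) + 0.5774·(-1) + (-0.5774)·(-3) = 3.4641; q_2·w_3 = 0.7071·(-4) + 0.7071·(-1) + (0.0000)·(-3) = -3.5355.
u_3 = w_3 − 3.4641·q_1 + 3.5355·q_2 = (0.5000, -0.5000, -1.0000).
‖u_3‖ = 1.2247, so q_3 = (0.4082, -0.4082, -0.8165).

q_3 = (0.4082, -0.4082, -0.8165)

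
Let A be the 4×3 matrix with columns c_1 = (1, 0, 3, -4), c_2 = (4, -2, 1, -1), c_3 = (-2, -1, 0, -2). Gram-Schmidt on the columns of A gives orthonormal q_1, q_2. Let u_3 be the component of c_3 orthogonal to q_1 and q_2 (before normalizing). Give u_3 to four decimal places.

u_3 = (-0.8825, -1.7539, -0.7938, -0.8160)

c_1 = (1, 0, 3, -4); ‖c_1‖ = 5.0990, so q_1 = (0.1961, 0.0000, 0.5883, -0.7845).
q_1·c_2 = 0.1961·4 + 0.0000·(-2) + 0.5883·1 + (-0.7845)·(-1) = 2.1573.
u_2 = c_2 − 2.1573·q_1 = (3.5769, -2.0000, -0.2692, 0.6923).
‖u_2‖ = 4.1649, so q_2 = (0.8588, -0.4802, -0.0646, 0.1662).
q_1·c_3 = 0.1961·(-2) + 0.0000·(-1) + 0.5883·0 + (-0.7845)·(-2) = 1.1767; q_2·c_3 = 0.8588·(-2) + (-0.4802)·(-1) + (-0.0646)·0 + 0.1662·(-2) = -1.5699.
u_3 = c_3 − 1.1767·q_1 + 1.5699·q_2 = (-0.8825, -1.7539, -0.7938, -0.8160).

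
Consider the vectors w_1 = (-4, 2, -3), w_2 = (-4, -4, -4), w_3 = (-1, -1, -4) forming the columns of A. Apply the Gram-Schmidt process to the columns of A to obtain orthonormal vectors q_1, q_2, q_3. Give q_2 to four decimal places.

w_1 = (-4, 2, -3); ‖w_1‖ = 5.3852, so q_1 = (-0.7428, 0.3714, -0.5571).
q_1·w_2 = (-0.7428)·(-4) + 0.3714·(-4) + (-0.5571)·(-4) = 3.7139.
u_2 = w_2 − 3.7139·q_1 = (-1.2414, -5.3793, -1.9310).
‖u_2‖ = 5.8487, so q_2 = (-0.2122, -0.9197, -0.3302).

q_2 = (-0.2122, -0.9197, -0.3302)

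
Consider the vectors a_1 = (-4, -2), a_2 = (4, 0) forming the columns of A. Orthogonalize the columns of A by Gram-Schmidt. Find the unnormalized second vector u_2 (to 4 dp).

a_1 = (-4, -2); ‖a_1‖ = 4.4721, so e_1 = (-0.8944, -0.4472).
e_1·a_2 = (-0.8944)·4 + (-0.4472)·0 = -3.5777.
u_2 = a_2 + 3.5777·e_1 = (0.8000, -1.6000).

u_2 = (0.8000, -1.6000)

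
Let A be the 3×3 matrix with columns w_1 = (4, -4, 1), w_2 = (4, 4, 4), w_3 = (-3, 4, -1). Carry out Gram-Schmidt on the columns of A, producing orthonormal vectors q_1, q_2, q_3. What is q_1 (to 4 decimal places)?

q_1 = (0.6963, -0.6963, 0.1741)

q_1 = w_1/‖w_1‖ = (4, -4, 1)/5.7446 = (0.6963, -0.6963, 0.1741).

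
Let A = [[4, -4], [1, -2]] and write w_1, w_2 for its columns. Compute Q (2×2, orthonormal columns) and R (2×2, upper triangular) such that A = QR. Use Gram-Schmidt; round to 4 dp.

Q = [[0.9701, 0.2425], [0.2425, -0.9701]], R = [[4.1231, -4.3656], [0.0000, 0.9701]]

w_1 = (4, 1); ‖w_1‖ = 4.1231, so q_1 = (0.9701, 0.2425).
q_1·w_2 = 0.9701·(-4) + 0.2425·(-2) = -4.3656.
u_2 = w_2 + 4.3656·q_1 = (0.2353, -0.9412).
‖u_2‖ = 0.9701, so q_2 = (0.2425, -0.9701).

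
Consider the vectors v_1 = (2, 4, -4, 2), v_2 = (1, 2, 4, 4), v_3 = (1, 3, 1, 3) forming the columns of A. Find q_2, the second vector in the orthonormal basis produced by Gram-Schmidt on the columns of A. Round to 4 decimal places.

v_1 = (2, 4, -4, 2); ‖v_1‖ = 6.3246, so q_1 = (0.3162, 0.6325, -0.6325, 0.3162).
q_1·v_2 = 0.3162·1 + 0.6325·2 + (-0.6325)·4 + 0.3162·4 = 0.3162.
u_2 = v_2 − 0.3162·q_1 = (0.9000, 1.8000, 4.2000, 3.9000).
‖u_2‖ = 6.0745, so q_2 = (0.1482, 0.2963, 0.6914, 0.6420).

q_2 = (0.1482, 0.2963, 0.6914, 0.6420)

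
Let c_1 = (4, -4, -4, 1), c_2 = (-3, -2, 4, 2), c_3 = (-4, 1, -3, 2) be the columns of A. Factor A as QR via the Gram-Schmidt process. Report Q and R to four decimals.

e_1 = c_1/‖c_1‖ = (4, -4, -4, 1)/7.0000 = (0.5714, -0.5714, -0.5714, 0.1429).
r_{12} = e_1·c_2 = -2.5714.
u_2 = c_2 + 2.5714·e_1 = (-1.5306, -3.4694, 2.5306, 2.3673).
‖u_2‖ = 5.1369, so e_2 = (-0.2980, -0.6754, 0.4926, 0.4609).
r_{13} = e_1·c_3 = -0.8571; r_{23} = e_2·c_3 = -0.0397.
u_3 = c_3 + 0.8571·e_1 + 0.0397·e_2 = (-3.5220, 0.4834, -3.4702, 2.1408).
‖u_3‖ = 5.4096, so e_3 = (-0.6511, 0.0894, -0.6415, 0.3957).

Q = [[0.5714, -0.2980, -0.6511], [-0.5714, -0.6754, 0.0894], [-0.5714, 0.4926, -0.6415], [0.1429, 0.4609, 0.3957]], R = [[7.0000, -2.5714, -0.8571], [0.0000, 5.1369, -0.0397], [0.0000, 0.0000, 5.4096]]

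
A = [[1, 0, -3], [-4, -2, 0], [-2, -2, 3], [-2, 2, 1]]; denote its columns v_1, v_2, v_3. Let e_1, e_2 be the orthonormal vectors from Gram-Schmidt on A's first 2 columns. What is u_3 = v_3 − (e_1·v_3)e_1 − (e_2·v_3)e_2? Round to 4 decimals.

e_1 = v_1/‖v_1‖ = (1, -4, -2, -2)/5.0000 = (0.2000, -0.8000, -0.4000, -0.4000).
r_{12} = e_1·v_2 = 1.6000.
u_2 = v_2 − 1.6000·e_1 = (-0.3200, -0.7200, -1.3600, 2.6400).
‖u_2‖ = 3.0725, so e_2 = (-0.1042, -0.2343, -0.4426, 0.8592).
r_{13} = e_1·v_3 = -2.2000; r_{23} = e_2·v_3 = -0.1562.
u_3 = v_3 + 2.2000·e_1 + 0.1562·e_2 = (-2.5763, -1.7966, 2.0508, 0.2542).

u_3 = (-2.5763, -1.7966, 2.0508, 0.2542)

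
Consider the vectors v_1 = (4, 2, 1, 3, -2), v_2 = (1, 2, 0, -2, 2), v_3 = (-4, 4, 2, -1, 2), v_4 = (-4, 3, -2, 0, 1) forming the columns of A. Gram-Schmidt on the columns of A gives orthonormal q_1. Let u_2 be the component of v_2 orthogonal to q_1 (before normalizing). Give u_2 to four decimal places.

q_1 = v_1/‖v_1‖ = (4, 2, 1, 3, -2)/5.8310 = (0.6860, 0.3430, 0.1715, 0.5145, -0.3430).
r_{12} = q_1·v_2 = -0.3430.
u_2 = v_2 + 0.3430·q_1 = (1.2353, 2.1176, 0.0588, -1.8235, 1.8824).

u_2 = (1.2353, 2.1176, 0.0588, -1.8235, 1.8824)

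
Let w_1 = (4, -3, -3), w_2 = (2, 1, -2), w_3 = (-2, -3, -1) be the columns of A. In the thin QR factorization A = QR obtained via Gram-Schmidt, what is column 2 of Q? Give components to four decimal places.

q_1 = w_1/‖w_1‖ = (4, -3, -3)/5.8310 = (0.6860, -0.5145, -0.5145).
r_{12} = q_1·w_2 = 1.8865.
u_2 = w_2 − 1.8865·q_1 = (0.7059, 1.9706, -1.0294).
‖u_2‖ = 2.3326, so q_2 = (0.3026, 0.8448, -0.4413).

q_2 = (0.3026, 0.8448, -0.4413)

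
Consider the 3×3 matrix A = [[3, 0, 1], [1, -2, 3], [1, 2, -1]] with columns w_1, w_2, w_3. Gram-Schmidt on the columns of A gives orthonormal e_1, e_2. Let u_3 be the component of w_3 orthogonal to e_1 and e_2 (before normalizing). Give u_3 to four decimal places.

w_1 = (3, 1, 1); ‖w_1‖ = 3.3166, so e_1 = (0.9045, 0.3015, 0.3015).
e_1·w_2 = 0.9045·0 + 0.3015·(-2) + 0.3015·2 = 0.0000.
u_2 = w_2 + 0.0000·e_1 = (0.0000, -2.0000, 2.0000).
‖u_2‖ = 2.8284, so e_2 = (0.0000, -0.7071, 0.7071).
e_1·w_3 = 0.9045·1 + 0.3015·3 + 0.3015·(-1) = 1.5076; e_2·w_3 = 0.0000·1 + (-0.7071)·3 + 0.7071·(-1) = -2.8284.
u_3 = w_3 − 1.5076·e_1 + 2.8284·e_2 = (-0.3636, 0.5455, 0.5455).

u_3 = (-0.3636, 0.5455, 0.5455)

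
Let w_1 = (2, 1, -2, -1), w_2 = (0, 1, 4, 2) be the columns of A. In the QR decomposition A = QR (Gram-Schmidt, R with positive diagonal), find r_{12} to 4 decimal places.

r_{12} = -2.8460

w_1 = (2, 1, -2, -1); ‖w_1‖ = 3.1623, so q_1 = (0.6325, 0.3162, -0.6325, -0.3162).
r_{12} = q_1·w_2 = -2.8460.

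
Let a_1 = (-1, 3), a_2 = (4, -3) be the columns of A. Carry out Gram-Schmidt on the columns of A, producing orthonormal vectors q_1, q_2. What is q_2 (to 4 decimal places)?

q_2 = (0.9487, 0.3162)

a_1 = (-1, 3); ‖a_1‖ = 3.1623, so q_1 = (-0.3162, 0.9487).
q_1·a_2 = (-0.3162)·4 + 0.9487·(-3) = -4.1110.
u_2 = a_2 + 4.1110·q_1 = (2.7000, 0.9000).
‖u_2‖ = 2.8460, so q_2 = (0.9487, 0.3162).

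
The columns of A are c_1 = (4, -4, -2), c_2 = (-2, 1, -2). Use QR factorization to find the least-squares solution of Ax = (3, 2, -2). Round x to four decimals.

q_1 = c_1/‖c_1‖ = (4, -4, -2)/6.0000 = (0.6667, -0.6667, -0.3333).
r_{12} = q_1·c_2 = -1.3333.
u_2 = c_2 + 1.3333·q_1 = (-1.1111, 0.1111, -2.4444).
‖u_2‖ = 2.6874, so q_2 = (-0.4134, 0.0413, -0.9096).
Qᵀb = (1.3333, 0.6615).
Back-substitute: x_2 = 0.6615/2.6874 = 0.2462.
x_1 = (1.3333 + 1.3333·0.2462)/6.0000 = 0.2769.

x = (0.2769, 0.2462)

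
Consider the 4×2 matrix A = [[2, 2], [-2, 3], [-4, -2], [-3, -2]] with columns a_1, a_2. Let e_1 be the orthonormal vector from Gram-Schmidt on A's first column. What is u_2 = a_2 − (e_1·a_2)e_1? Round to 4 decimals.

u_2 = (1.2727, 3.7273, -0.5455, -0.9091)

e_1 = a_1/‖a_1‖ = (2, -2, -4, -3)/5.7446 = (0.3482, -0.3482, -0.6963, -0.5222).
r_{12} = e_1·a_2 = 2.0889.
u_2 = a_2 − 2.0889·e_1 = (1.2727, 3.7273, -0.5455, -0.9091).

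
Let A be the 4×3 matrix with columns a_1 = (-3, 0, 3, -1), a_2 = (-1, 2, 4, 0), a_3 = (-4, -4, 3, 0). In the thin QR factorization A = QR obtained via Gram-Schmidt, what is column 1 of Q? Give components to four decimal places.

q_1 = a_1/‖a_1‖ = (-3, 0, 3, -1)/4.3589 = (-0.6882, 0.0000, 0.6882, -0.2294).

q_1 = (-0.6882, 0.0000, 0.6882, -0.2294)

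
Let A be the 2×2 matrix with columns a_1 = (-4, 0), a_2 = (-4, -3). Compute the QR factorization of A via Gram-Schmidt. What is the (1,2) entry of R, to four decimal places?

a_1 = (-4, 0); ‖a_1‖ = 4.0000, so q_1 = (-1.0000, 0.0000).
r_{12} = q_1·a_2 = 4.0000.

r_{12} = 4.0000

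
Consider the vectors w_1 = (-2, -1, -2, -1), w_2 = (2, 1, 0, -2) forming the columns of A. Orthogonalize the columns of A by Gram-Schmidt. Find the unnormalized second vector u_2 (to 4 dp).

w_1 = (-2, -1, -2, -1); ‖w_1‖ = 3.1623, so q_1 = (-0.6325, -0.3162, -0.6325, -0.3162).
q_1·w_2 = (-0.6325)·2 + (-0.3162)·1 + (-0.6325)·0 + (-0.3162)·(-2) = -0.9487.
u_2 = w_2 + 0.9487·q_1 = (1.4000, 0.7000, -0.6000, -2.3000).

u_2 = (1.4000, 0.7000, -0.6000, -2.3000)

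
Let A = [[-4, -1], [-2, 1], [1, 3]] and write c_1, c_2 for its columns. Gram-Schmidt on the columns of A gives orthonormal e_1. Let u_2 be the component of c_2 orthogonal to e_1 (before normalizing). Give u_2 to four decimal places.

u_2 = (-0.0476, 1.4762, 2.7619)

c_1 = (-4, -2, 1); ‖c_1‖ = 4.5826, so e_1 = (-0.8729, -0.4364, 0.2182).
e_1·c_2 = (-0.8729)·(-1) + (-0.4364)·1 + 0.2182·3 = 1.0911.
u_2 = c_2 − 1.0911·e_1 = (-0.0476, 1.4762, 2.7619).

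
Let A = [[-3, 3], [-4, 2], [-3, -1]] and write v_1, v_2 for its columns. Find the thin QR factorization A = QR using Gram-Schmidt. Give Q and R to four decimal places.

Q = [[-0.5145, 0.6149], [-0.6860, 0.1230], [-0.5145, -0.7789]], R = [[5.8310, -2.4010], [0.0000, 2.8697]]

v_1 = (-3, -4, -3); ‖v_1‖ = 5.8310, so e_1 = (-0.5145, -0.6860, -0.5145).
e_1·v_2 = (-0.5145)·3 + (-0.6860)·2 + (-0.5145)·(-1) = -2.4010.
u_2 = v_2 + 2.4010·e_1 = (1.7647, 0.3529, -2.2353).
‖u_2‖ = 2.8697, so e_2 = (0.6149, 0.1230, -0.7789).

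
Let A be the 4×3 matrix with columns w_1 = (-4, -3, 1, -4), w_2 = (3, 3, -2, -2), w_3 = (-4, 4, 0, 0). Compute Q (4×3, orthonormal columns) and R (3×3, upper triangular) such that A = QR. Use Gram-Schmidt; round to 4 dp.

w_1 = (-4, -3, 1, -4); ‖w_1‖ = 6.4807, so q_1 = (-0.6172, -0.4629, 0.1543, -0.6172).
q_1·w_2 = (-0.6172)·3 + (-0.4629)·3 + 0.1543·(-2) + (-0.6172)·(-2) = -2.3146.
u_2 = w_2 + 2.3146·q_1 = (1.5714, 1.9286, -1.6429, -3.4286).
‖u_2‖ = 4.5434, so q_2 = (0.3459, 0.4245, -0.3616, -0.7546).
q_1·w_3 = (-0.6172)·(-4) + (-0.4629)·4 + 0.1543·0 + (-0.6172)·0 = 0.6172; q_2·w_3 = 0.3459·(-4) + 0.4245·4 + (-0.3616)·0 + (-0.7546)·0 = 0.3144.
u_3 = w_3 − 0.6172·q_1 − 0.3144·q_2 = (-3.7278, 4.1522, 0.0185, 0.6182).
‖u_3‖ = 5.6143, so q_3 = (-0.6640, 0.7396, 0.0033, 0.1101).

Q = [[-0.6172, 0.3459, -0.6640], [-0.4629, 0.4245, 0.7396], [0.1543, -0.3616, 0.0033], [-0.6172, -0.7546, 0.1101]], R = [[6.4807, -2.3146, 0.6172], [0.0000, 4.5434, 0.3144], [0.0000, 0.0000, 5.6143]]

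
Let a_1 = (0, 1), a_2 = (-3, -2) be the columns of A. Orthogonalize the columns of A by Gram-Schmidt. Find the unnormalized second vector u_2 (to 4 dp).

u_2 = (-3.0000, 0.0000)

e_1 = a_1/‖a_1‖ = (0, 1)/1.0000 = (0.0000, 1.0000).
r_{12} = e_1·a_2 = -2.0000.
u_2 = a_2 + 2.0000·e_1 = (-3.0000, 0.0000).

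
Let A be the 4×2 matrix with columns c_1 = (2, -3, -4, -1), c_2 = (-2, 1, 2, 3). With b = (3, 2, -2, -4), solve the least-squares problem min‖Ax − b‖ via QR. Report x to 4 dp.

c_1 = (2, -3, -4, -1); ‖c_1‖ = 5.4772, so q_1 = (0.3651, -0.5477, -0.7303, -0.1826).
q_1·c_2 = 0.3651·(-2) + (-0.5477)·1 + (-0.7303)·2 + (-0.1826)·3 = -3.2863.
u_2 = c_2 + 3.2863·q_1 = (-0.8000, -0.8000, -0.4000, 2.4000).
‖u_2‖ = 2.6833, so q_2 = (-0.2981, -0.2981, -0.1491, 0.8944).
Qᵀb = (2.1909, -4.7703).
Back-substitute: x_2 = -4.7703/2.6833 = -1.7778.
x_1 = (2.1909 + 3.2863·(-1.7778))/5.4772 = -0.6667.

x = (-0.6667, -1.7778)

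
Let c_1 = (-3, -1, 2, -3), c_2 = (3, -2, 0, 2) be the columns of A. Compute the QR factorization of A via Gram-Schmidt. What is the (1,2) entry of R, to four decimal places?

c_1 = (-3, -1, 2, -3); ‖c_1‖ = 4.7958, so q_1 = (-0.6255, -0.2085, 0.4170, -0.6255).
r_{12} = q_1·c_2 = -2.7107.

r_{12} = -2.7107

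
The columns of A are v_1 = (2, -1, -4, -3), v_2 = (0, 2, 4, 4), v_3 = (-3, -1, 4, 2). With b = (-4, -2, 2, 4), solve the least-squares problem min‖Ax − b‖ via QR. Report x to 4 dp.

x = (-0.0580, -0.1304, 1.0435)

v_1 = (2, -1, -4, -3); ‖v_1‖ = 5.4772, so e_1 = (0.3651, -0.1826, -0.7303, -0.5477).
e_1·v_2 = 0.3651·0 + (-0.1826)·2 + (-0.7303)·4 + (-0.5477)·4 = -5.4772.
u_2 = v_2 + 5.4772·e_1 = (2.0000, 1.0000, 0.0000, 1.0000).
‖u_2‖ = 2.4495, so e_2 = (0.8165, 0.4082, 0.0000, 0.4082).
e_1·v_3 = 0.3651·(-3) + (-0.1826)·(-1) + (-0.7303)·4 + (-0.5477)·2 = -4.9295; e_2·v_3 = 0.8165·(-3) + 0.4082·(-1) + 0.0000·4 + 0.4082·2 = -2.0412.
u_3 = v_3 + 4.9295·e_1 + 2.0412·e_2 = (0.4667, -1.0667, 0.4000, 0.1333).
‖u_3‖ = 1.2383, so e_3 = (0.3769, -0.8614, 0.3230, 0.1077).
Qᵀb = (-4.7469, -2.4495, 1.2921).
Back-substitute: x_3 = 1.2921/1.2383 = 1.0435.
x_2 = (-2.4495 + 2.0412·1.0435)/2.4495 = -0.1304.
x_1 = (-4.7469 + 5.4772·(-0.1304) + 4.9295·1.0435)/5.4772 = -0.0580.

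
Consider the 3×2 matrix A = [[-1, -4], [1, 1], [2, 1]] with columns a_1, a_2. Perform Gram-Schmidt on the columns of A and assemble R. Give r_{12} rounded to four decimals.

r_{12} = 2.8577

a_1 = (-1, 1, 2); ‖a_1‖ = 2.4495, so e_1 = (-0.4082, 0.4082, 0.8165).
r_{12} = e_1·a_2 = 2.8577.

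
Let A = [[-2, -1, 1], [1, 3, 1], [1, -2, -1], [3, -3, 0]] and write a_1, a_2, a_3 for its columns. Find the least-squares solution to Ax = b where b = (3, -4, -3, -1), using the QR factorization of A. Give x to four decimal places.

x = (-1.2504, -0.7265, 0.8017)

q_1 = a_1/‖a_1‖ = (-2, 1, 1, 3)/3.8730 = (-0.5164, 0.2582, 0.2582, 0.7746).
r_{12} = q_1·a_2 = -1.5492.
u_2 = a_2 + 1.5492·q_1 = (-1.8000, 3.4000, -1.6000, -1.8000).
‖u_2‖ = 4.5387, so q_2 = (-0.3966, 0.7491, -0.3525, -0.3966).
r_{13} = q_1·a_3 = -0.5164; r_{23} = q_2·a_3 = 0.7050.
u_3 = a_3 + 0.5164·q_1 − 0.7050·q_2 = (1.0129, 0.6052, -0.6181, 0.6796).
‖u_3‖ = 1.4954, so q_3 = (0.6774, 0.4047, -0.4133, 0.4545).
Qᵀb = (-4.1312, -2.7320, 1.1989).
Back-substitute: x_3 = 1.1989/1.4954 = 0.8017.
x_2 = (-2.7320 − 0.7050·0.8017)/4.5387 = -0.7265.
x_1 = (-4.1312 + 1.5492·(-0.7265) + 0.5164·0.8017)/3.8730 = -1.2504.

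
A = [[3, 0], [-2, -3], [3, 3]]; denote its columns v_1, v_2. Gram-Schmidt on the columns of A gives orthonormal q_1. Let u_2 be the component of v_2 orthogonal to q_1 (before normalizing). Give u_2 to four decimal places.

u_2 = (-2.0455, -1.6364, 0.9545)

v_1 = (3, -2, 3); ‖v_1‖ = 4.6904, so q_1 = (0.6396, -0.4264, 0.6396).
q_1·v_2 = 0.6396·0 + (-0.4264)·(-3) + 0.6396·3 = 3.1980.
u_2 = v_2 − 3.1980·q_1 = (-2.0455, -1.6364, 0.9545).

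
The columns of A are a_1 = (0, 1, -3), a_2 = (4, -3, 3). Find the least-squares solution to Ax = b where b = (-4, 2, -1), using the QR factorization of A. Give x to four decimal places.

a_1 = (0, 1, -3); ‖a_1‖ = 3.1623, so e_1 = (0.0000, 0.3162, -0.9487).
e_1·a_2 = 0.0000·4 + 0.3162·(-3) + (-0.9487)·3 = -3.7947.
u_2 = a_2 + 3.7947·e_1 = (4.0000, -1.8000, -0.6000).
‖u_2‖ = 4.4272, so e_2 = (0.9035, -0.4066, -0.1355).
Qᵀb = (1.5811, -4.2917).
Back-substitute: x_2 = -4.2917/4.4272 = -0.9694.
x_1 = (1.5811 + 3.7947·(-0.9694))/3.1623 = -0.6633.

x = (-0.6633, -0.9694)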